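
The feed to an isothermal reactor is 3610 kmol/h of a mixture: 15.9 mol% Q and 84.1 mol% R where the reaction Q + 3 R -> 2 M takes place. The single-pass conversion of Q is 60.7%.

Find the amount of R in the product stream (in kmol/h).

1990 kmol/h

Q reacted = 0.607 × 574 = 348.4 kmol/h; ν_Q = −1, so ξ = 348.4/1 = 348.4 kmol/h.
Outlet amounts (n = n₀ + ν ξ):
  Q: 574 − 1(348.4) = 225.6
  R: 3036 − 3(348.4) = 1991
  M: 0 + 2(348.4) = 696.8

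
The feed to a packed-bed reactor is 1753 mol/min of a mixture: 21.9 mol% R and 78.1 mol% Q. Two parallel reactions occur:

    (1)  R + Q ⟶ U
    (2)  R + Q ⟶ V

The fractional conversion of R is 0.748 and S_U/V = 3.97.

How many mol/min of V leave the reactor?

Conversion of R: R consumed = 0.748 × 383.9 = 287.2 mol/min = 1ξ₁ + 1ξ₂.
Selectivity: 1ξ₁ / (1ξ₂) = 3.97 → ξ₁ = 3.97 ξ₂.
Substitute: (1·3.97 + 1) ξ₂ = 287.2 → ξ₂ = 57.78 mol/min, ξ₁ = 229.4 mol/min.
Outlet amounts (n = n₀ + Σ ν·ξ):
  R: 383.9 − 1(229.4) − 1(57.78) = 96.74
  Q: 1369 − 1(229.4) − 1(57.78) = 1082
  U: 0 + 1(229.4) = 229.4
  V: 0 + 1(57.78) = 57.78

57.8 mol/min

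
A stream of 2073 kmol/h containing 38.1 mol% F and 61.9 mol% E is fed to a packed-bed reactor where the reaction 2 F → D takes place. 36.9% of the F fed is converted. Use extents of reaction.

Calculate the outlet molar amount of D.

F reacted = 0.369 × 789.8 = 291.4 kmol/h; ν_F = −2, so ξ = 291.4/2 = 145.7 kmol/h.
Outlet amounts (n = n₀ + ν ξ):
  F: 789.8 − 2(145.7) = 498.4
  D: 0 + 1(145.7) = 145.7
  E: 1283 (inert)

146 kmol/h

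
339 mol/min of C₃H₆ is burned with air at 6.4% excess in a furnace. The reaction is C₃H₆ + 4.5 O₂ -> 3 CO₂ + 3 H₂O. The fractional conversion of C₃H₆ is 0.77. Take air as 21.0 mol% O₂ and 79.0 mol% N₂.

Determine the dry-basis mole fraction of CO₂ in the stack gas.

0.106

Stoichiometric O₂ = 4.5 × 339 = 1526 mol/min; O₂ fed = 1526 × 1.064 = 1623 mol/min.
N₂ fed = 1623 × 79/21 = 6106 mol/min.
Fuel reacted = 0.77 × 339 → ξ = 261 mol/min.
Outlet (n = n₀ + ν ξ):
  C₃H₆: 339 − 1(261) = 77.97
  O₂: 1623 − 4.5(261) = 448.5
  N₂: 6106 (inert)
  CO₂: 0 + 3(261) = 783.1
  H₂O: 0 + 3(261) = 783.1
Dry total = 7416 mol/min; y_CO₂ (dry) = 783.1 / 7416 = 0.1056.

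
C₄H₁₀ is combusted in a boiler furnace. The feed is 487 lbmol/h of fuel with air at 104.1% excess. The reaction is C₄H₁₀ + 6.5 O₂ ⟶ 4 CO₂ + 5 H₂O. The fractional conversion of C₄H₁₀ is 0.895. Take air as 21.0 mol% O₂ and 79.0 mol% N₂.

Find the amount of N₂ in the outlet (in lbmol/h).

24300 lbmol/h

Stoichiometric O₂ = 6.5 × 487 = 3166 lbmol/h; O₂ fed = 3166 × 2.041 = 6461 lbmol/h.
N₂ fed = 6461 × 79/21 = 24300 lbmol/h.
Fuel reacted = 0.895 × 487 → ξ = 435.9 lbmol/h.
Outlet (n = n₀ + ν ξ):
  C₄H₁₀: 487 − 1(435.9) = 51.13
  O₂: 6461 − 6.5(435.9) = 3628
  N₂: 24300 (inert)
  CO₂: 0 + 4(435.9) = 1743
  H₂O: 0 + 5(435.9) = 2179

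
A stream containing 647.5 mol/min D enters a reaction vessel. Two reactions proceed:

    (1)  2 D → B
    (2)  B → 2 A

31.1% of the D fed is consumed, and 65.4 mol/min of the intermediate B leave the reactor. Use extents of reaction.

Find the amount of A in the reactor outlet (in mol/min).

Conversion of D: D consumed = 2ξ₁ = 0.311 × 647.5 → ξ₁ = 100.7 mol/min.
B balance: n_B = 0 + 1ξ₁ − 1ξ₂ = 65.4 → ξ₂ = (1·100.7 − 65.4)/1 = 35.29 mol/min.
Outlet amounts (n = n₀ + Σ ν·ξ):
  D: 647.5 − 2(100.7) = 446.1
  B: 0 + 1(100.7) − 1(35.29) = 65.4
  A: 0 + 2(35.29) = 70.57

70.6 mol/min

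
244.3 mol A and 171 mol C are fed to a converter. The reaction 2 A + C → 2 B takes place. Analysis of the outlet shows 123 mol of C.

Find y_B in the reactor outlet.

For C: n = n₀ − 1ξ → 123 = 171 − 1ξ, giving ξ = 48 mol.
Outlet amounts (n = n₀ + ν ξ):
  A: 244.3 − 2(48) = 148.3
  C: 171 − 1(48) = 123
  B: 0 + 2(48) = 96
Total out = 367.3 mol; y_B = 96 / 367.3 = 0.2614.

0.261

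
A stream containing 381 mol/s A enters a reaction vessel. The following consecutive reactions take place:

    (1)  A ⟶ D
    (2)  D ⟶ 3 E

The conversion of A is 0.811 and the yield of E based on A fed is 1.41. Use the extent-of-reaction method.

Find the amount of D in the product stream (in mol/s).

Conversion of A: A consumed = 1ξ₁ = 0.811 × 381 → ξ₁ = 309 mol/s.
Yield of E: 3ξ₂ / 381 = 1.41 → ξ₂ = 179.1 mol/s.
Outlet amounts (n = n₀ + Σ ν·ξ):
  A: 381 − 1(309) = 72.01
  D: 0 + 1(309) − 1(179.1) = 129.9
  E: 0 + 3(179.1) = 537.2

130 mol/s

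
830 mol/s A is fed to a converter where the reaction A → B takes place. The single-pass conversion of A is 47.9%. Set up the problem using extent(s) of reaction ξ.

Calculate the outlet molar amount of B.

A reacted = 0.479 × 830 = 397.6 mol/s; ν_A = −1, so ξ = 397.6/1 = 397.6 mol/s.
Outlet amounts (n = n₀ + ν ξ):
  A: 830 − 1(397.6) = 432.4
  B: 0 + 1(397.6) = 397.6

398 mol/s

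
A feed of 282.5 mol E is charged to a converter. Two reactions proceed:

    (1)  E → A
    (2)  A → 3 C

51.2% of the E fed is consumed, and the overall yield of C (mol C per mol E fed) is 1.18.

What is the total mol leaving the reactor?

Conversion of E: E consumed = 1ξ₁ = 0.512 × 282.5 → ξ₁ = 144.6 mol.
Yield of C: 3ξ₂ / 282.5 = 1.18 → ξ₂ = 111.1 mol.
Outlet amounts (n = n₀ + Σ ν·ξ):
  E: 282.5 − 1(144.6) = 137.9
  A: 0 + 1(144.6) − 1(111.1) = 33.52
  C: 0 + 3(111.1) = 333.3
Total out = 137.9 + 33.52 + 333.3 = 504.7 mol.

505 mol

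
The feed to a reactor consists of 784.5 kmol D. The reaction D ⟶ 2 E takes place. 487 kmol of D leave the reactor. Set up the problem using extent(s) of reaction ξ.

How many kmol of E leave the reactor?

595 kmol

For D: n = n₀ − 1ξ → 487 = 784.5 − 1ξ, giving ξ = 297.5 kmol.
Outlet amounts (n = n₀ + ν ξ):
  D: 784.5 − 1(297.5) = 487
  E: 0 + 2(297.5) = 595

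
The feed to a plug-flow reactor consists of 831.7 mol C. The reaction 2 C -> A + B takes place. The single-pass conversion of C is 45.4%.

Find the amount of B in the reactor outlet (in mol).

C reacted = 0.454 × 831.7 = 377.6 mol; ν_C = −2, so ξ = 377.6/2 = 188.8 mol.
Outlet amounts (n = n₀ + ν ξ):
  C: 831.7 − 2(188.8) = 454.1
  A: 0 + 1(188.8) = 188.8
  B: 0 + 1(188.8) = 188.8

189 mol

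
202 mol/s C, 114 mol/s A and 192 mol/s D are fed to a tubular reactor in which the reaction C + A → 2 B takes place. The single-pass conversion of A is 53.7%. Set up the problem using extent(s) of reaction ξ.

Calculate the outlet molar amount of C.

A reacted = 0.537 × 114 = 61.22 mol/s; ν_A = −1, so ξ = 61.22/1 = 61.22 mol/s.
Outlet amounts (n = n₀ + ν ξ):
  C: 202 − 1(61.22) = 140.8
  A: 114 − 1(61.22) = 52.78
  B: 0 + 2(61.22) = 122.4
  D: 192 (inert)

141 mol/s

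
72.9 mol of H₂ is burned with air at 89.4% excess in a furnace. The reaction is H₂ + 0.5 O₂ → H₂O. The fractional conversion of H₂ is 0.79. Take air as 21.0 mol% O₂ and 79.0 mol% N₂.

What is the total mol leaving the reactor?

373 mol

Stoichiometric O₂ = 0.5 × 72.9 = 36.45 mol; O₂ fed = 36.45 × 1.894 = 69.04 mol.
N₂ fed = 69.04 × 79/21 = 259.7 mol.
Fuel reacted = 0.79 × 72.9 → ξ = 57.59 mol.
Outlet (n = n₀ + ν ξ):
  H₂: 72.9 − 1(57.59) = 15.31
  O₂: 69.04 − 0.5(57.59) = 40.24
  N₂: 259.7 (inert)
  H₂O: 0 + 1(57.59) = 57.59
Total out = 15.31 + 40.24 + 259.7 + 57.59 = 372.8 mol.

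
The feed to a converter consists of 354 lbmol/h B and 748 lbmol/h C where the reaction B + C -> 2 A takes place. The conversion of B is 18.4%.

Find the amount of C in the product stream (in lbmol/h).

683 lbmol/h

B reacted = 0.184 × 354 = 65.14 lbmol/h; ν_B = −1, so ξ = 65.14/1 = 65.14 lbmol/h.
Outlet amounts (n = n₀ + ν ξ):
  B: 354 − 1(65.14) = 288.9
  C: 748 − 1(65.14) = 682.9
  A: 0 + 2(65.14) = 130.3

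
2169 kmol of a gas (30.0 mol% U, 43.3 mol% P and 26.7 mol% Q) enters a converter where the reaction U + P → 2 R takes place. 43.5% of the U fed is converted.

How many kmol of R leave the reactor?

566 kmol

U reacted = 0.435 × 650.7 = 283.1 kmol; ν_U = −1, so ξ = 283.1/1 = 283.1 kmol.
Outlet amounts (n = n₀ + ν ξ):
  U: 650.7 − 1(283.1) = 367.6
  P: 939.2 − 1(283.1) = 656.1
  R: 0 + 2(283.1) = 566.1
  Q: 579.1 (inert)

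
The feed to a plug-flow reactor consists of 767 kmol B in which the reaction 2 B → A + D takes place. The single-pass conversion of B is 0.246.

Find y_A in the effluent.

0.123

B reacted = 0.246 × 767 = 188.7 kmol; ν_B = −2, so ξ = 188.7/2 = 94.34 kmol.
Outlet amounts (n = n₀ + ν ξ):
  B: 767 − 2(94.34) = 578.3
  A: 0 + 1(94.34) = 94.34
  D: 0 + 1(94.34) = 94.34
Total out = 767 kmol; y_A = 94.34 / 767 = 0.123.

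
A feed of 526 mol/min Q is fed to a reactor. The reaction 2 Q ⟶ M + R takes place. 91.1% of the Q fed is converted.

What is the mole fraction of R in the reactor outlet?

Q reacted = 0.911 × 526 = 479.2 mol/min; ν_Q = −2, so ξ = 479.2/2 = 239.6 mol/min.
Outlet amounts (n = n₀ + ν ξ):
  Q: 526 − 2(239.6) = 46.81
  M: 0 + 1(239.6) = 239.6
  R: 0 + 1(239.6) = 239.6
Total out = 526 mol/min; y_R = 239.6 / 526 = 0.4555.

0.456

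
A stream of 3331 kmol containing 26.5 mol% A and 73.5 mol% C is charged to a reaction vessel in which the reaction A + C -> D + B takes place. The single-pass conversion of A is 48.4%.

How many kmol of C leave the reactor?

2020 kmol

A reacted = 0.484 × 882.7 = 427.2 kmol; ν_A = −1, so ξ = 427.2/1 = 427.2 kmol.
Outlet amounts (n = n₀ + ν ξ):
  A: 882.7 − 1(427.2) = 455.5
  C: 2448 − 1(427.2) = 2021
  D: 0 + 1(427.2) = 427.2
  B: 0 + 1(427.2) = 427.2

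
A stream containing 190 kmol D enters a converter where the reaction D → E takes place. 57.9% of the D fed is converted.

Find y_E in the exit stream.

0.579

D reacted = 0.579 × 190 = 110 kmol; ν_D = −1, so ξ = 110/1 = 110 kmol.
Outlet amounts (n = n₀ + ν ξ):
  D: 190 − 1(110) = 79.99
  E: 0 + 1(110) = 110
Total out = 190 kmol; y_E = 110 / 190 = 0.579.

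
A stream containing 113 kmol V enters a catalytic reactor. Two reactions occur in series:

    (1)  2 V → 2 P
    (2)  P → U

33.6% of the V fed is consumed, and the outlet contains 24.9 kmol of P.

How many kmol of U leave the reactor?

Conversion of V: V consumed = 2ξ₁ = 0.336 × 113 → ξ₁ = 18.98 kmol.
P balance: n_P = 0 + 2ξ₁ − 1ξ₂ = 24.9 → ξ₂ = (2·18.98 − 24.9)/1 = 13.07 kmol.
Outlet amounts (n = n₀ + Σ ν·ξ):
  V: 113 − 2(18.98) = 75.03
  P: 0 + 2(18.98) − 1(13.07) = 24.9
  U: 0 + 1(13.07) = 13.07

13.1 kmol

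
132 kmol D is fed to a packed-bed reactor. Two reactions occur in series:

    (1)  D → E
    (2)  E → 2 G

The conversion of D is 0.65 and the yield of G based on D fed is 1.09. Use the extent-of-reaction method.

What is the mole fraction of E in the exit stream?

0.068

Conversion of D: D consumed = 1ξ₁ = 0.65 × 132 → ξ₁ = 85.8 kmol.
Yield of G: 2ξ₂ / 132 = 1.09 → ξ₂ = 71.94 kmol.
Outlet amounts (n = n₀ + Σ ν·ξ):
  D: 132 − 1(85.8) = 46.2
  E: 0 + 1(85.8) − 1(71.94) = 13.86
  G: 0 + 2(71.94) = 143.9
Total out = 203.9 kmol; y_E = 13.86 / 203.9 = 0.06796.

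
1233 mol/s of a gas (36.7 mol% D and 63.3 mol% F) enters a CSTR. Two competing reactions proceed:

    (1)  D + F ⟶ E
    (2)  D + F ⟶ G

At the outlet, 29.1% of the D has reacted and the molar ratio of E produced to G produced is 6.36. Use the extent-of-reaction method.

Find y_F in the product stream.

0.589

Conversion of D: D consumed = 0.291 × 452.5 = 131.7 mol/s = 1ξ₁ + 1ξ₂.
Selectivity: 1ξ₁ / (1ξ₂) = 6.36 → ξ₁ = 6.36 ξ₂.
Substitute: (1·6.36 + 1) ξ₂ = 131.7 → ξ₂ = 17.89 mol/s, ξ₁ = 113.8 mol/s.
Outlet amounts (n = n₀ + Σ ν·ξ):
  D: 452.5 − 1(113.8) − 1(17.89) = 320.8
  F: 780.5 − 1(113.8) − 1(17.89) = 648.8
  E: 0 + 1(113.8) = 113.8
  G: 0 + 1(17.89) = 17.89
Total out = 1101 mol/s; y_F = 648.8 / 1101 = 0.5891.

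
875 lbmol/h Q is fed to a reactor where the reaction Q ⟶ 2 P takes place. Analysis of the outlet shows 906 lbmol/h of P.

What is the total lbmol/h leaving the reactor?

For P: n = n₀ + 2ξ → 906 = 0 + 2ξ, giving ξ = 453 lbmol/h.
Outlet amounts (n = n₀ + ν ξ):
  Q: 875 − 1(453) = 422
  P: 0 + 2(453) = 906
Total out = 422 + 906 = 1328 lbmol/h.

1330 lbmol/h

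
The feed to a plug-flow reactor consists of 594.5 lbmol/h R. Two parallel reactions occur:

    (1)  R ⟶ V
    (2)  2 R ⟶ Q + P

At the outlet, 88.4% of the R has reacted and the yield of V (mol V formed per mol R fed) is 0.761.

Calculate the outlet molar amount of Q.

36.6 lbmol/h

Yield of V: 1ξ₁ / 594.5 = 0.761 → ξ₁ = 452.4 lbmol/h.
Conversion of R: 1ξ₁ + 2ξ₂ = 0.884 × 594.5 = 525.5 → ξ₂ = 36.56 lbmol/h.
Outlet amounts (n = n₀ + Σ ν·ξ):
  R: 594.5 − 1(452.4) − 2(36.56) = 68.96
  V: 0 + 1(452.4) = 452.4
  Q: 0 + 1(36.56) = 36.56
  P: 0 + 1(36.56) = 36.56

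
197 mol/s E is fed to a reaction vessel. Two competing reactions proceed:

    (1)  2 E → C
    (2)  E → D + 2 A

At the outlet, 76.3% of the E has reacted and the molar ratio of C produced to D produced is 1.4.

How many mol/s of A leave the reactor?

Conversion of E: E consumed = 0.763 × 197 = 150.3 mol/s = 2ξ₁ + 1ξ₂.
Selectivity: 1ξ₁ / (1ξ₂) = 1.4 → ξ₁ = 1.4 ξ₂.
Substitute: (2·1.4 + 1) ξ₂ = 150.3 → ξ₂ = 39.56 mol/s, ξ₁ = 55.38 mol/s.
Outlet amounts (n = n₀ + Σ ν·ξ):
  E: 197 − 2(55.38) − 1(39.56) = 46.69
  C: 0 + 1(55.38) = 55.38
  D: 0 + 1(39.56) = 39.56
  A: 0 + 2(39.56) = 79.11

79.1 mol/s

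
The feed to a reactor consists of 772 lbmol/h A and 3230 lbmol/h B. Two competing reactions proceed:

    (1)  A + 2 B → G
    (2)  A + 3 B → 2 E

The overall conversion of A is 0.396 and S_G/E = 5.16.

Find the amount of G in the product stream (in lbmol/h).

279 lbmol/h

Conversion of A: A consumed = 0.396 × 772 = 305.7 lbmol/h = 1ξ₁ + 1ξ₂.
Selectivity: 1ξ₁ / (2ξ₂) = 5.16 → ξ₁ = 10.32 ξ₂.
Substitute: (1·10.32 + 1) ξ₂ = 305.7 → ξ₂ = 27.01 lbmol/h, ξ₁ = 278.7 lbmol/h.
Outlet amounts (n = n₀ + Σ ν·ξ):
  A: 772 − 1(278.7) − 1(27.01) = 466.3
  B: 3230 − 2(278.7) − 3(27.01) = 2592
  G: 0 + 1(278.7) = 278.7
  E: 0 + 2(27.01) = 54.01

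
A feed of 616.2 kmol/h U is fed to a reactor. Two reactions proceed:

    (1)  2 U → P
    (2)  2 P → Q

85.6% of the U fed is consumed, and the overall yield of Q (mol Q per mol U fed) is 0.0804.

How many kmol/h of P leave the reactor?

165 kmol/h

Conversion of U: U consumed = 2ξ₁ = 0.856 × 616.2 → ξ₁ = 263.7 kmol/h.
Yield of Q: 1ξ₂ / 616.2 = 0.0804 → ξ₂ = 49.54 kmol/h.
Outlet amounts (n = n₀ + Σ ν·ξ):
  U: 616.2 − 2(263.7) = 88.73
  P: 0 + 1(263.7) − 2(49.54) = 164.6
  Q: 0 + 1(49.54) = 49.54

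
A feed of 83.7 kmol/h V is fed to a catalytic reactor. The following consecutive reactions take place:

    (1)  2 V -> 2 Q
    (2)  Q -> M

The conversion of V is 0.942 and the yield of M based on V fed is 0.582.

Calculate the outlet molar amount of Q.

30.1 kmol/h

Conversion of V: V consumed = 2ξ₁ = 0.942 × 83.7 → ξ₁ = 39.42 kmol/h.
Yield of M: 1ξ₂ / 83.7 = 0.582 → ξ₂ = 48.71 kmol/h.
Outlet amounts (n = n₀ + Σ ν·ξ):
  V: 83.7 − 2(39.42) = 4.855
  Q: 0 + 2(39.42) − 1(48.71) = 30.13
  M: 0 + 1(48.71) = 48.71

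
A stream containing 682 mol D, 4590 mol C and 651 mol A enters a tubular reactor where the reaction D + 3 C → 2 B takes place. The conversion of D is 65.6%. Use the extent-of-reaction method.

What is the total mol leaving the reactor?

5030 mol

D reacted = 0.656 × 682 = 447.4 mol; ν_D = −1, so ξ = 447.4/1 = 447.4 mol.
Outlet amounts (n = n₀ + ν ξ):
  D: 682 − 1(447.4) = 234.6
  C: 4590 − 3(447.4) = 3248
  B: 0 + 2(447.4) = 894.8
  A: 651 (inert)
Total out = 234.6 + 3248 + 894.8 + 651 = 5028 mol.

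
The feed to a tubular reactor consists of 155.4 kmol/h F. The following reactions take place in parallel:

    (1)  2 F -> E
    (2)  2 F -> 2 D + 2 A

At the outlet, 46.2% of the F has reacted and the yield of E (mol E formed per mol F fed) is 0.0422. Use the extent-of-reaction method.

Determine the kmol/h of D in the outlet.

58.7 kmol/h

Yield of E: 1ξ₁ / 155.4 = 0.0422 → ξ₁ = 6.558 kmol/h.
Conversion of F: 2ξ₁ + 2ξ₂ = 0.462 × 155.4 = 71.79 → ξ₂ = 29.34 kmol/h.
Outlet amounts (n = n₀ + Σ ν·ξ):
  F: 155.4 − 2(6.558) − 2(29.34) = 83.61
  E: 0 + 1(6.558) = 6.558
  D: 0 + 2(29.34) = 58.68
  A: 0 + 2(29.34) = 58.68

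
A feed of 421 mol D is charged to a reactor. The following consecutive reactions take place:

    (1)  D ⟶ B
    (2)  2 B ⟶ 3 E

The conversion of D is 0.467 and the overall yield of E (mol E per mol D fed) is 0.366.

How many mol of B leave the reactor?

Conversion of D: D consumed = 1ξ₁ = 0.467 × 421 → ξ₁ = 196.6 mol.
Yield of E: 3ξ₂ / 421 = 0.366 → ξ₂ = 51.36 mol.
Outlet amounts (n = n₀ + Σ ν·ξ):
  D: 421 − 1(196.6) = 224.4
  B: 0 + 1(196.6) − 2(51.36) = 93.88
  E: 0 + 3(51.36) = 154.1

93.9 mol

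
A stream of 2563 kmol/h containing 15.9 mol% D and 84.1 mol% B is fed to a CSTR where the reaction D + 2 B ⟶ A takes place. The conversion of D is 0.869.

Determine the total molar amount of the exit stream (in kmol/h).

1850 kmol/h

D reacted = 0.869 × 407.5 = 354.1 kmol/h; ν_D = −1, so ξ = 354.1/1 = 354.1 kmol/h.
Outlet amounts (n = n₀ + ν ξ):
  D: 407.5 − 1(354.1) = 53.38
  B: 2155 − 2(354.1) = 1447
  A: 0 + 1(354.1) = 354.1
Total out = 53.38 + 1447 + 354.1 = 1855 kmol/h.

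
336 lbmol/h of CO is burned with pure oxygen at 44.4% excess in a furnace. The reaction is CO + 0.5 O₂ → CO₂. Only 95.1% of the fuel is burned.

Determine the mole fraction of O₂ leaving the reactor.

0.198

Stoichiometric O₂ = 0.5 × 336 = 168 lbmol/h; O₂ fed = 168 × 1.444 = 242.6 lbmol/h.
Fuel reacted = 0.951 × 336 → ξ = 319.5 lbmol/h.
Outlet (n = n₀ + ν ξ):
  CO: 336 − 1(319.5) = 16.46
  O₂: 242.6 − 0.5(319.5) = 82.82
  CO₂: 0 + 1(319.5) = 319.5
Total out = 418.8 lbmol/h; y_O₂ = 82.82 / 418.8 = 0.1978.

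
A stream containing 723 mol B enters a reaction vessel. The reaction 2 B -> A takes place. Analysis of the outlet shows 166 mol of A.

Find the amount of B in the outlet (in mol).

391 mol

For A: n = n₀ + 1ξ → 166 = 0 + 1ξ, giving ξ = 166 mol.
Outlet amounts (n = n₀ + ν ξ):
  B: 723 − 2(166) = 391
  A: 0 + 1(166) = 166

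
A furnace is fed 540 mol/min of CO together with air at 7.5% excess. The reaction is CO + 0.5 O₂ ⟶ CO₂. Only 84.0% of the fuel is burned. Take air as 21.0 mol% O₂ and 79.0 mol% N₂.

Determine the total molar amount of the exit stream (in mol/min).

1700 mol/min

Stoichiometric O₂ = 0.5 × 540 = 270 mol/min; O₂ fed = 270 × 1.075 = 290.2 mol/min.
N₂ fed = 290.2 × 79/21 = 1092 mol/min.
Fuel reacted = 0.84 × 540 → ξ = 453.6 mol/min.
Outlet (n = n₀ + ν ξ):
  CO: 540 − 1(453.6) = 86.4
  O₂: 290.2 − 0.5(453.6) = 63.45
  N₂: 1092 (inert)
  CO₂: 0 + 1(453.6) = 453.6
Total out = 86.4 + 63.45 + 1092 + 453.6 = 1695 mol/min.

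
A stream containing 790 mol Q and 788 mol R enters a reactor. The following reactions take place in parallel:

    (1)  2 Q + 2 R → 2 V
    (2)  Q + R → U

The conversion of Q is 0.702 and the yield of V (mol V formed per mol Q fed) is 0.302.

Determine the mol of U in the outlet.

Yield of V: 2ξ₁ / 790 = 0.302 → ξ₁ = 119.3 mol.
Conversion of Q: 2ξ₁ + 1ξ₂ = 0.702 × 790 = 554.6 → ξ₂ = 316 mol.
Outlet amounts (n = n₀ + Σ ν·ξ):
  Q: 790 − 2(119.3) − 1(316) = 235.4
  R: 788 − 2(119.3) − 1(316) = 233.4
  V: 0 + 2(119.3) = 238.6
  U: 0 + 1(316) = 316

316 mol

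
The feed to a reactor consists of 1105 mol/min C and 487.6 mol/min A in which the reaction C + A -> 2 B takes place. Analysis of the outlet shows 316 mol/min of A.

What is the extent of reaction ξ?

For A: n = n₀ − 1ξ → 316 = 487.6 − 1ξ, giving ξ = 171.6 mol/min.
Outlet amounts (n = n₀ + ν ξ):
  C: 1105 − 1(171.6) = 933.4
  A: 487.6 − 1(171.6) = 316
  B: 0 + 2(171.6) = 343.2

ξ = 172 mol/min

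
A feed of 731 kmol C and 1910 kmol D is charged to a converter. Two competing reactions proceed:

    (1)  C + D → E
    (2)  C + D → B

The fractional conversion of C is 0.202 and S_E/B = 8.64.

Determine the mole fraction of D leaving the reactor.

Conversion of C: C consumed = 0.202 × 731 = 147.7 kmol = 1ξ₁ + 1ξ₂.
Selectivity: 1ξ₁ / (1ξ₂) = 8.64 → ξ₁ = 8.64 ξ₂.
Substitute: (1·8.64 + 1) ξ₂ = 147.7 → ξ₂ = 15.32 kmol, ξ₁ = 132.3 kmol.
Outlet amounts (n = n₀ + Σ ν·ξ):
  C: 731 − 1(132.3) − 1(15.32) = 583.3
  D: 1910 − 1(132.3) − 1(15.32) = 1762
  E: 0 + 1(132.3) = 132.3
  B: 0 + 1(15.32) = 15.32
Total out = 2493 kmol; y_D = 1762 / 2493 = 0.7068.

0.707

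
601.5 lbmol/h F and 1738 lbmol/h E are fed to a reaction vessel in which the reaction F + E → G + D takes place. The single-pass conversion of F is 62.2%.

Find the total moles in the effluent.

F reacted = 0.622 × 601.5 = 374.1 lbmol/h; ν_F = −1, so ξ = 374.1/1 = 374.1 lbmol/h.
Outlet amounts (n = n₀ + ν ξ):
  F: 601.5 − 1(374.1) = 227.4
  E: 1738 − 1(374.1) = 1364
  G: 0 + 1(374.1) = 374.1
  D: 0 + 1(374.1) = 374.1
Total out = 227.4 + 1364 + 374.1 + 374.1 = 2340 lbmol/h.

2340 lbmol/h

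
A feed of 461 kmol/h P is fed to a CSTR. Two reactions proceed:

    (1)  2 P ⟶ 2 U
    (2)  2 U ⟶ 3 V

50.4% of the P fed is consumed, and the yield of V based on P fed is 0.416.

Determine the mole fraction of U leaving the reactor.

0.199

Conversion of P: P consumed = 2ξ₁ = 0.504 × 461 → ξ₁ = 116.2 kmol/h.
Yield of V: 3ξ₂ / 461 = 0.416 → ξ₂ = 63.93 kmol/h.
Outlet amounts (n = n₀ + Σ ν·ξ):
  P: 461 − 2(116.2) = 228.7
  U: 0 + 2(116.2) − 2(63.93) = 104.5
  V: 0 + 3(63.93) = 191.8
Total out = 524.9 kmol/h; y_U = 104.5 / 524.9 = 0.1991.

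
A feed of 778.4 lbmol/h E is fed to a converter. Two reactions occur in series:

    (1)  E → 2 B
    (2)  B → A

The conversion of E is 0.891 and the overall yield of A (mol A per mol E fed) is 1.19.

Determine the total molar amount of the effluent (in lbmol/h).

Conversion of E: E consumed = 1ξ₁ = 0.891 × 778.4 → ξ₁ = 693.6 lbmol/h.
Yield of A: 1ξ₂ / 778.4 = 1.19 → ξ₂ = 926.3 lbmol/h.
Outlet amounts (n = n₀ + Σ ν·ξ):
  E: 778.4 − 1(693.6) = 84.85
  B: 0 + 2(693.6) − 1(926.3) = 460.8
  A: 0 + 1(926.3) = 926.3
Total out = 84.85 + 460.8 + 926.3 = 1472 lbmol/h.

1470 lbmol/h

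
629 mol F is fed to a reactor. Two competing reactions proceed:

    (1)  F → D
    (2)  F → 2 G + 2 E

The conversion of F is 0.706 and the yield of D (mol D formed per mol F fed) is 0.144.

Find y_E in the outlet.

0.418

Yield of D: 1ξ₁ / 629 = 0.144 → ξ₁ = 90.58 mol.
Conversion of F: 1ξ₁ + 1ξ₂ = 0.706 × 629 = 444.1 → ξ₂ = 353.5 mol.
Outlet amounts (n = n₀ + Σ ν·ξ):
  F: 629 − 1(90.58) − 1(353.5) = 184.9
  D: 0 + 1(90.58) = 90.58
  G: 0 + 2(353.5) = 707
  E: 0 + 2(353.5) = 707
Total out = 1689 mol; y_E = 707 / 1689 = 0.4185.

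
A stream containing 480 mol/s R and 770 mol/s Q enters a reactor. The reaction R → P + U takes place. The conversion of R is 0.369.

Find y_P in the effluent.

0.124

R reacted = 0.369 × 480 = 177.1 mol/s; ν_R = −1, so ξ = 177.1/1 = 177.1 mol/s.
Outlet amounts (n = n₀ + ν ξ):
  R: 480 − 1(177.1) = 302.9
  P: 0 + 1(177.1) = 177.1
  U: 0 + 1(177.1) = 177.1
  Q: 770 (inert)
Total out = 1427 mol/s; y_P = 177.1 / 1427 = 0.1241.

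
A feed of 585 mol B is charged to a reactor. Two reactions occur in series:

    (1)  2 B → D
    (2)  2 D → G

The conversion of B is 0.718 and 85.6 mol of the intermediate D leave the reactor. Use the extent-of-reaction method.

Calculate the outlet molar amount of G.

Conversion of B: B consumed = 2ξ₁ = 0.718 × 585 → ξ₁ = 210 mol.
D balance: n_D = 0 + 1ξ₁ − 2ξ₂ = 85.6 → ξ₂ = (1·210 − 85.6)/2 = 62.21 mol.
Outlet amounts (n = n₀ + Σ ν·ξ):
  B: 585 − 2(210) = 165
  D: 0 + 1(210) − 2(62.21) = 85.6
  G: 0 + 1(62.21) = 62.21

62.2 mol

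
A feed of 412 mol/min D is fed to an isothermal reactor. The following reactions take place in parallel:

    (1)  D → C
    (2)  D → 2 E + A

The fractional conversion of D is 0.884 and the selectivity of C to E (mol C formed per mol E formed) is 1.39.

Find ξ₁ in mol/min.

ξ₁ = 268 mol/min

Conversion of D: D consumed = 0.884 × 412 = 364.2 mol/min = 1ξ₁ + 1ξ₂.
Selectivity: 1ξ₁ / (2ξ₂) = 1.39 → ξ₁ = 2.78 ξ₂.
Substitute: (1·2.78 + 1) ξ₂ = 364.2 → ξ₂ = 96.35 mol/min, ξ₁ = 267.9 mol/min.
Outlet amounts (n = n₀ + Σ ν·ξ):
  D: 412 − 1(267.9) − 1(96.35) = 47.79
  C: 0 + 1(267.9) = 267.9
  E: 0 + 2(96.35) = 192.7
  A: 0 + 1(96.35) = 96.35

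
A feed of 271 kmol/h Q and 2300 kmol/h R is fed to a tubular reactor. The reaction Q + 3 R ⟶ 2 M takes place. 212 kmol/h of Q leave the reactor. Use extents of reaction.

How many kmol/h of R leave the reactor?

For Q: n = n₀ − 1ξ → 212 = 271 − 1ξ, giving ξ = 59 kmol/h.
Outlet amounts (n = n₀ + ν ξ):
  Q: 271 − 1(59) = 212
  R: 2300 − 3(59) = 2123
  M: 0 + 2(59) = 118

2120 kmol/h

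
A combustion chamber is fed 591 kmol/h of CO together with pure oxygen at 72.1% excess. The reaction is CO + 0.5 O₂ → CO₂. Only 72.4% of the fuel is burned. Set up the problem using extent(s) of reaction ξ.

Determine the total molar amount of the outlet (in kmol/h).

Stoichiometric O₂ = 0.5 × 591 = 295.5 kmol/h; O₂ fed = 295.5 × 1.721 = 508.6 kmol/h.
Fuel reacted = 0.724 × 591 → ξ = 427.9 kmol/h.
Outlet (n = n₀ + ν ξ):
  CO: 591 − 1(427.9) = 163.1
  O₂: 508.6 − 0.5(427.9) = 294.6
  CO₂: 0 + 1(427.9) = 427.9
Total out = 163.1 + 294.6 + 427.9 = 885.6 kmol/h.

886 kmol/h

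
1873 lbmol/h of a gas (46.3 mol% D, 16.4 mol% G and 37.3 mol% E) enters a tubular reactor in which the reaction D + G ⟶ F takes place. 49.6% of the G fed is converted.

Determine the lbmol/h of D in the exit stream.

G reacted = 0.496 × 307.2 = 152.4 lbmol/h; ν_G = −1, so ξ = 152.4/1 = 152.4 lbmol/h.
Outlet amounts (n = n₀ + ν ξ):
  D: 867.2 − 1(152.4) = 714.8
  G: 307.2 − 1(152.4) = 154.8
  F: 0 + 1(152.4) = 152.4
  E: 698.6 (inert)

715 lbmol/h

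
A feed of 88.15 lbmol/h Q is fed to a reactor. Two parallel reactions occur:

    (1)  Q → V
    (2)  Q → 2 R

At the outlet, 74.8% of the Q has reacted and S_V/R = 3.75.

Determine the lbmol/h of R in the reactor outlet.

15.5 lbmol/h

Conversion of Q: Q consumed = 0.748 × 88.15 = 65.94 lbmol/h = 1ξ₁ + 1ξ₂.
Selectivity: 1ξ₁ / (2ξ₂) = 3.75 → ξ₁ = 7.5 ξ₂.
Substitute: (1·7.5 + 1) ξ₂ = 65.94 → ξ₂ = 7.757 lbmol/h, ξ₁ = 58.18 lbmol/h.
Outlet amounts (n = n₀ + Σ ν·ξ):
  Q: 88.15 − 1(58.18) − 1(7.757) = 22.21
  V: 0 + 1(58.18) = 58.18
  R: 0 + 2(7.757) = 15.51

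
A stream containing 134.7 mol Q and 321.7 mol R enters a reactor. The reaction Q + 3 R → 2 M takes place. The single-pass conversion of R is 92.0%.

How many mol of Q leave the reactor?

36 mol

R reacted = 0.92 × 321.7 = 296 mol; ν_R = −3, so ξ = 296/3 = 98.65 mol.
Outlet amounts (n = n₀ + ν ξ):
  Q: 134.7 − 1(98.65) = 36.05
  R: 321.7 − 3(98.65) = 25.74
  M: 0 + 2(98.65) = 197.3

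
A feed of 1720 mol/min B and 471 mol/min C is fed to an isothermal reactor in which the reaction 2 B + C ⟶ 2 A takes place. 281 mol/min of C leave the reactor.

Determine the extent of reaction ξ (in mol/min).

ξ = 190 mol/min

For C: n = n₀ − 1ξ → 281 = 471 − 1ξ, giving ξ = 190 mol/min.
Outlet amounts (n = n₀ + ν ξ):
  B: 1720 − 2(190) = 1340
  C: 471 − 1(190) = 281
  A: 0 + 2(190) = 380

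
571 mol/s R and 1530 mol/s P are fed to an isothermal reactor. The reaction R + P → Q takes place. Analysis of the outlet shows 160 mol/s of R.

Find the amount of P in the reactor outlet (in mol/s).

For R: n = n₀ − 1ξ → 160 = 571 − 1ξ, giving ξ = 411 mol/s.
Outlet amounts (n = n₀ + ν ξ):
  R: 571 − 1(411) = 160
  P: 1530 − 1(411) = 1119
  Q: 0 + 1(411) = 411

1120 mol/s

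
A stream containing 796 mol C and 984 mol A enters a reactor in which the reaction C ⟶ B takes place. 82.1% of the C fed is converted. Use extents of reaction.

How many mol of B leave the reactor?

654 mol

C reacted = 0.821 × 796 = 653.5 mol; ν_C = −1, so ξ = 653.5/1 = 653.5 mol.
Outlet amounts (n = n₀ + ν ξ):
  C: 796 − 1(653.5) = 142.5
  B: 0 + 1(653.5) = 653.5
  A: 984 (inert)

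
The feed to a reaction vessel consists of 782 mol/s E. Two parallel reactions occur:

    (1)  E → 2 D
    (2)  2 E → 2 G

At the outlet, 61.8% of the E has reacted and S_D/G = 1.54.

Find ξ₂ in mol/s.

Conversion of E: E consumed = 0.618 × 782 = 483.3 mol/s = 1ξ₁ + 2ξ₂.
Selectivity: 2ξ₁ / (2ξ₂) = 1.54 → ξ₁ = 1.54 ξ₂.
Substitute: (1·1.54 + 2) ξ₂ = 483.3 → ξ₂ = 136.5 mol/s, ξ₁ = 210.2 mol/s.
Outlet amounts (n = n₀ + Σ ν·ξ):
  E: 782 − 1(210.2) − 2(136.5) = 298.7
  D: 0 + 2(210.2) = 420.5
  G: 0 + 2(136.5) = 273

ξ₂ = 137 mol/s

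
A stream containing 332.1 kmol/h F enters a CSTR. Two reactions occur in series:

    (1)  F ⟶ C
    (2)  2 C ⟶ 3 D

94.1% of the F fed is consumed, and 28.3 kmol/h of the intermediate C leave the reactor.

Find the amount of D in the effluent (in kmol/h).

Conversion of F: F consumed = 1ξ₁ = 0.941 × 332.1 → ξ₁ = 312.5 kmol/h.
C balance: n_C = 0 + 1ξ₁ − 2ξ₂ = 28.3 → ξ₂ = (1·312.5 − 28.3)/2 = 142.1 kmol/h.
Outlet amounts (n = n₀ + Σ ν·ξ):
  F: 332.1 − 1(312.5) = 19.59
  C: 0 + 1(312.5) − 2(142.1) = 28.3
  D: 0 + 3(142.1) = 426.3

426 kmol/h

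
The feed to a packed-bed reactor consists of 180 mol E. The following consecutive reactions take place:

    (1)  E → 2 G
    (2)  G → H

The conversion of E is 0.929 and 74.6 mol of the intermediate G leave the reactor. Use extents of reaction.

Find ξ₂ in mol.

ξ₂ = 260 mol

Conversion of E: E consumed = 1ξ₁ = 0.929 × 180 → ξ₁ = 167.2 mol.
G balance: n_G = 0 + 2ξ₁ − 1ξ₂ = 74.6 → ξ₂ = (2·167.2 − 74.6)/1 = 259.8 mol.
Outlet amounts (n = n₀ + Σ ν·ξ):
  E: 180 − 1(167.2) = 12.78
  G: 0 + 2(167.2) − 1(259.8) = 74.6
  H: 0 + 1(259.8) = 259.8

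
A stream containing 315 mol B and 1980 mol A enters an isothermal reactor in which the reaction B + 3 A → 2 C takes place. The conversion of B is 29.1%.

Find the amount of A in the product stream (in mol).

B reacted = 0.291 × 315 = 91.66 mol; ν_B = −1, so ξ = 91.66/1 = 91.66 mol.
Outlet amounts (n = n₀ + ν ξ):
  B: 315 − 1(91.66) = 223.3
  A: 1980 − 3(91.66) = 1705
  C: 0 + 2(91.66) = 183.3

1710 mol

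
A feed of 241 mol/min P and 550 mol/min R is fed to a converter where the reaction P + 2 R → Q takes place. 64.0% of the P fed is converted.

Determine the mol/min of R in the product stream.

242 mol/min

P reacted = 0.64 × 241 = 154.2 mol/min; ν_P = −1, so ξ = 154.2/1 = 154.2 mol/min.
Outlet amounts (n = n₀ + ν ξ):
  P: 241 − 1(154.2) = 86.76
  R: 550 − 2(154.2) = 241.5
  Q: 0 + 1(154.2) = 154.2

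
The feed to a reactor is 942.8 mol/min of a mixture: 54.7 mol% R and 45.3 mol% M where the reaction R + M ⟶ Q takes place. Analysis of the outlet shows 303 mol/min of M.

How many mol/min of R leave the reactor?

392 mol/min

For M: n = n₀ − 1ξ → 303 = 427.1 − 1ξ, giving ξ = 124.1 mol/min.
Outlet amounts (n = n₀ + ν ξ):
  R: 515.7 − 1(124.1) = 391.6
  M: 427.1 − 1(124.1) = 303
  Q: 0 + 1(124.1) = 124.1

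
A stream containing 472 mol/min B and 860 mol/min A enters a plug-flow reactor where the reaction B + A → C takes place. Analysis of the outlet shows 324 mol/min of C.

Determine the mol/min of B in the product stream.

For C: n = n₀ + 1ξ → 324 = 0 + 1ξ, giving ξ = 324 mol/min.
Outlet amounts (n = n₀ + ν ξ):
  B: 472 − 1(324) = 148
  A: 860 − 1(324) = 536
  C: 0 + 1(324) = 324

148 mol/min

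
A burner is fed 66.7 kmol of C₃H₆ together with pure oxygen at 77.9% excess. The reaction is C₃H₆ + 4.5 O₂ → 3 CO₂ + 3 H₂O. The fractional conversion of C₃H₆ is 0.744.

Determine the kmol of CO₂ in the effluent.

149 kmol

Stoichiometric O₂ = 4.5 × 66.7 = 300.2 kmol; O₂ fed = 300.2 × 1.779 = 534 kmol.
Fuel reacted = 0.744 × 66.7 → ξ = 49.62 kmol.
Outlet (n = n₀ + ν ξ):
  C₃H₆: 66.7 − 1(49.62) = 17.08
  O₂: 534 − 4.5(49.62) = 310.7
  CO₂: 0 + 3(49.62) = 148.9
  H₂O: 0 + 3(49.62) = 148.9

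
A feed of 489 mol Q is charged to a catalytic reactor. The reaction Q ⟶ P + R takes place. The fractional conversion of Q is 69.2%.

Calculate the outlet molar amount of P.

338 mol

Q reacted = 0.692 × 489 = 338.4 mol; ν_Q = −1, so ξ = 338.4/1 = 338.4 mol.
Outlet amounts (n = n₀ + ν ξ):
  Q: 489 − 1(338.4) = 150.6
  P: 0 + 1(338.4) = 338.4
  R: 0 + 1(338.4) = 338.4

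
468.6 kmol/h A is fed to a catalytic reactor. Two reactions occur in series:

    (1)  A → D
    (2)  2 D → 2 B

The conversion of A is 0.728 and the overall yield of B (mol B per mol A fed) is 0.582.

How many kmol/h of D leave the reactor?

68.4 kmol/h

Conversion of A: A consumed = 1ξ₁ = 0.728 × 468.6 → ξ₁ = 341.1 kmol/h.
Yield of B: 2ξ₂ / 468.6 = 0.582 → ξ₂ = 136.4 kmol/h.
Outlet amounts (n = n₀ + Σ ν·ξ):
  A: 468.6 − 1(341.1) = 127.5
  D: 0 + 1(341.1) − 2(136.4) = 68.42
  B: 0 + 2(136.4) = 272.7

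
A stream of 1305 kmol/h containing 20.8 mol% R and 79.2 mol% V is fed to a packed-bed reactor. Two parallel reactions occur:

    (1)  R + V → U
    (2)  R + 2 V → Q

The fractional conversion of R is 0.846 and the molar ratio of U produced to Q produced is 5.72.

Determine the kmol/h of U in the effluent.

195 kmol/h

Conversion of R: R consumed = 0.846 × 271.4 = 229.6 kmol/h = 1ξ₁ + 1ξ₂.
Selectivity: 1ξ₁ / (1ξ₂) = 5.72 → ξ₁ = 5.72 ξ₂.
Substitute: (1·5.72 + 1) ξ₂ = 229.6 → ξ₂ = 34.17 kmol/h, ξ₁ = 195.5 kmol/h.
Outlet amounts (n = n₀ + Σ ν·ξ):
  R: 271.4 − 1(195.5) − 1(34.17) = 41.8
  V: 1034 − 1(195.5) − 2(34.17) = 769.7
  U: 0 + 1(195.5) = 195.5
  Q: 0 + 1(34.17) = 34.17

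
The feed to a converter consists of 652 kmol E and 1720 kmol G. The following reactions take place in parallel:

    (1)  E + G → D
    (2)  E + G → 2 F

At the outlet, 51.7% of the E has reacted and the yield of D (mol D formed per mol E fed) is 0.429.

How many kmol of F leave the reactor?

Yield of D: 1ξ₁ / 652 = 0.429 → ξ₁ = 279.7 kmol.
Conversion of E: 1ξ₁ + 1ξ₂ = 0.517 × 652 = 337.1 → ξ₂ = 57.38 kmol.
Outlet amounts (n = n₀ + Σ ν·ξ):
  E: 652 − 1(279.7) − 1(57.38) = 314.9
  G: 1720 − 1(279.7) − 1(57.38) = 1383
  D: 0 + 1(279.7) = 279.7
  F: 0 + 2(57.38) = 114.8

115 kmol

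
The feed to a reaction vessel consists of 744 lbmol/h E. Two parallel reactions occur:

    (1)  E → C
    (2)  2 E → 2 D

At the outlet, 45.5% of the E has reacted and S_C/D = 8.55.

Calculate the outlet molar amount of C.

Conversion of E: E consumed = 0.455 × 744 = 338.5 lbmol/h = 1ξ₁ + 2ξ₂.
Selectivity: 1ξ₁ / (2ξ₂) = 8.55 → ξ₁ = 17.1 ξ₂.
Substitute: (1·17.1 + 2) ξ₂ = 338.5 → ξ₂ = 17.72 lbmol/h, ξ₁ = 303.1 lbmol/h.
Outlet amounts (n = n₀ + Σ ν·ξ):
  E: 744 − 1(303.1) − 2(17.72) = 405.5
  C: 0 + 1(303.1) = 303.1
  D: 0 + 2(17.72) = 35.45

303 lbmol/h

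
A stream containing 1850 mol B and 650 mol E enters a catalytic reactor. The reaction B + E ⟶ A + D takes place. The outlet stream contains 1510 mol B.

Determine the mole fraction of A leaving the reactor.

For B: n = n₀ − 1ξ → 1510 = 1850 − 1ξ, giving ξ = 340 mol.
Outlet amounts (n = n₀ + ν ξ):
  B: 1850 − 1(340) = 1510
  E: 650 − 1(340) = 310
  A: 0 + 1(340) = 340
  D: 0 + 1(340) = 340
Total out = 2500 mol; y_A = 340 / 2500 = 0.136.

0.136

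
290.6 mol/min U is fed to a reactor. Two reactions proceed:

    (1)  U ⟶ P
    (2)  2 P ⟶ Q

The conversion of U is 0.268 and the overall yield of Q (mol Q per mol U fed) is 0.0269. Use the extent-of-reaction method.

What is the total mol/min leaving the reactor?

Conversion of U: U consumed = 1ξ₁ = 0.268 × 290.6 → ξ₁ = 77.88 mol/min.
Yield of Q: 1ξ₂ / 290.6 = 0.0269 → ξ₂ = 7.817 mol/min.
Outlet amounts (n = n₀ + Σ ν·ξ):
  U: 290.6 − 1(77.88) = 212.7
  P: 0 + 1(77.88) − 2(7.817) = 62.25
  Q: 0 + 1(7.817) = 7.817
Total out = 212.7 + 62.25 + 7.817 = 282.8 mol/min.

283 mol/min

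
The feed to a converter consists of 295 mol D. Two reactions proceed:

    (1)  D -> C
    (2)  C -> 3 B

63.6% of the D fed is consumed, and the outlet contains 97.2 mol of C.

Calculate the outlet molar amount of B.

271 mol

Conversion of D: D consumed = 1ξ₁ = 0.636 × 295 → ξ₁ = 187.6 mol.
C balance: n_C = 0 + 1ξ₁ − 1ξ₂ = 97.2 → ξ₂ = (1·187.6 − 97.2)/1 = 90.42 mol.
Outlet amounts (n = n₀ + Σ ν·ξ):
  D: 295 − 1(187.6) = 107.4
  C: 0 + 1(187.6) − 1(90.42) = 97.2
  B: 0 + 3(90.42) = 271.3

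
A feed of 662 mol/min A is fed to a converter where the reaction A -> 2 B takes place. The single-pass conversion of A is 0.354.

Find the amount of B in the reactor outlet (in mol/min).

469 mol/min

A reacted = 0.354 × 662 = 234.3 mol/min; ν_A = −1, so ξ = 234.3/1 = 234.3 mol/min.
Outlet amounts (n = n₀ + ν ξ):
  A: 662 − 1(234.3) = 427.7
  B: 0 + 2(234.3) = 468.7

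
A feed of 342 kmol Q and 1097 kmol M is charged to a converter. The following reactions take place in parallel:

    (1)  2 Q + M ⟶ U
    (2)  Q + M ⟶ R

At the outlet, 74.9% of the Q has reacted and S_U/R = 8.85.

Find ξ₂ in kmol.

ξ₂ = 13.7 kmol

Conversion of Q: Q consumed = 0.749 × 342 = 256.2 kmol = 2ξ₁ + 1ξ₂.
Selectivity: 1ξ₁ / (1ξ₂) = 8.85 → ξ₁ = 8.85 ξ₂.
Substitute: (2·8.85 + 1) ξ₂ = 256.2 → ξ₂ = 13.7 kmol, ξ₁ = 121.2 kmol.
Outlet amounts (n = n₀ + Σ ν·ξ):
  Q: 342 − 2(121.2) − 1(13.7) = 85.84
  M: 1097 − 1(121.2) − 1(13.7) = 962.1
  U: 0 + 1(121.2) = 121.2
  R: 0 + 1(13.7) = 13.7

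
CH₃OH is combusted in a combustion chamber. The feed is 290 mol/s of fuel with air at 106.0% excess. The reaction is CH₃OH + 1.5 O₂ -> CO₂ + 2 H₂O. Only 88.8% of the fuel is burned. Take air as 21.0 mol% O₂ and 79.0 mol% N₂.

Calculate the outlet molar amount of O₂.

510 mol/s

Stoichiometric O₂ = 1.5 × 290 = 435 mol/s; O₂ fed = 435 × 2.060 = 896.1 mol/s.
N₂ fed = 896.1 × 79/21 = 3371 mol/s.
Fuel reacted = 0.888 × 290 → ξ = 257.5 mol/s.
Outlet (n = n₀ + ν ξ):
  CH₃OH: 290 − 1(257.5) = 32.48
  O₂: 896.1 − 1.5(257.5) = 509.8
  N₂: 3371 (inert)
  CO₂: 0 + 1(257.5) = 257.5
  H₂O: 0 + 2(257.5) = 515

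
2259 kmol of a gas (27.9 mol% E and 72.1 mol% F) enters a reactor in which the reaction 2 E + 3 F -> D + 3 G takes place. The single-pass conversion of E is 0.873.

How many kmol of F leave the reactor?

E reacted = 0.873 × 630.3 = 550.2 kmol; ν_E = −2, so ξ = 550.2/2 = 275.1 kmol.
Outlet amounts (n = n₀ + ν ξ):
  E: 630.3 − 2(275.1) = 80.04
  F: 1629 − 3(275.1) = 803.4
  D: 0 + 1(275.1) = 275.1
  G: 0 + 3(275.1) = 825.3

803 kmol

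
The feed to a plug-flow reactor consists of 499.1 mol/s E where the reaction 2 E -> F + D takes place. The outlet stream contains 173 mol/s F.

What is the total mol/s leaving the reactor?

499 mol/s

For F: n = n₀ + 1ξ → 173 = 0 + 1ξ, giving ξ = 173 mol/s.
Outlet amounts (n = n₀ + ν ξ):
  E: 499.1 − 2(173) = 153.1
  F: 0 + 1(173) = 173
  D: 0 + 1(173) = 173
Total out = 153.1 + 173 + 173 = 499.1 mol/s.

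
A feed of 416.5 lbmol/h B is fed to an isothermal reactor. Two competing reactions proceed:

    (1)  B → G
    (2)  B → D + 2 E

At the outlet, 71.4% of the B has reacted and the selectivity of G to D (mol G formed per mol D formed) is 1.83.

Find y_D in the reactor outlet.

Conversion of B: B consumed = 0.714 × 416.5 = 297.4 lbmol/h = 1ξ₁ + 1ξ₂.
Selectivity: 1ξ₁ / (1ξ₂) = 1.83 → ξ₁ = 1.83 ξ₂.
Substitute: (1·1.83 + 1) ξ₂ = 297.4 → ξ₂ = 105.1 lbmol/h, ξ₁ = 192.3 lbmol/h.
Outlet amounts (n = n₀ + Σ ν·ξ):
  B: 416.5 − 1(192.3) − 1(105.1) = 119.1
  G: 0 + 1(192.3) = 192.3
  D: 0 + 1(105.1) = 105.1
  E: 0 + 2(105.1) = 210.2
Total out = 626.7 lbmol/h; y_D = 105.1 / 626.7 = 0.1677.

0.168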